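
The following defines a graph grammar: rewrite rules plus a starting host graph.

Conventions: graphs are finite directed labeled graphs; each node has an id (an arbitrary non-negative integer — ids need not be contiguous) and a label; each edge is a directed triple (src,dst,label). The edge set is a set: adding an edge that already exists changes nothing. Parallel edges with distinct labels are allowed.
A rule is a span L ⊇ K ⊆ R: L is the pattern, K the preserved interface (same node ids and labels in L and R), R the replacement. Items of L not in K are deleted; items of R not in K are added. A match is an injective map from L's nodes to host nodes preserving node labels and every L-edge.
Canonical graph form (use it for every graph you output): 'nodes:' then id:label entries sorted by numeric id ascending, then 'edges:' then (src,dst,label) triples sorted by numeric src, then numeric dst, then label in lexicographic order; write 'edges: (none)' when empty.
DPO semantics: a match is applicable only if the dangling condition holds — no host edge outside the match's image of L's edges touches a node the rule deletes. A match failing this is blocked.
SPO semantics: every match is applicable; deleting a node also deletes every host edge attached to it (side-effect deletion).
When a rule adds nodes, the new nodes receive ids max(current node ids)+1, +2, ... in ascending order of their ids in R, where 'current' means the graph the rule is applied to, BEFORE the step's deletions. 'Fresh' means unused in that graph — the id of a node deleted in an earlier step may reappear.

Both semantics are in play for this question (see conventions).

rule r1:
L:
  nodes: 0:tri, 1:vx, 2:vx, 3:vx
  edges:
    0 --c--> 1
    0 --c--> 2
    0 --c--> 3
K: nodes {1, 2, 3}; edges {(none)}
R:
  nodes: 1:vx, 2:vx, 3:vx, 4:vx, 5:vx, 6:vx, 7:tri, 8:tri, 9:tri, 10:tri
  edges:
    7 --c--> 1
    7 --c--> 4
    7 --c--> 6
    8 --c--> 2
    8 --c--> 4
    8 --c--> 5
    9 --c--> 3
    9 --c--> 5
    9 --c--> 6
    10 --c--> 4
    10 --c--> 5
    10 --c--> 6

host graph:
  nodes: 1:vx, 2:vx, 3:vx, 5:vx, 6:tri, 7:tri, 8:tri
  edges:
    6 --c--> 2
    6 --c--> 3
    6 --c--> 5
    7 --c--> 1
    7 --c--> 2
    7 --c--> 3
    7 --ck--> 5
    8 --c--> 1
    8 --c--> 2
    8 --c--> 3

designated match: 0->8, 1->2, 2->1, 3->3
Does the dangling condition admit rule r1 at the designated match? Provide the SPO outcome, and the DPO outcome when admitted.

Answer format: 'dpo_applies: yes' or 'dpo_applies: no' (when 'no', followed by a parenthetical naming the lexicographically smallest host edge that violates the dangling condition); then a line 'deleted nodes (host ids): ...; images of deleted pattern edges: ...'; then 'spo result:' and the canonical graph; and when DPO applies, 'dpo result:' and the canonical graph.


dpo_applies: yes
deleted nodes (host ids): 8; images of deleted pattern edges: (8,1,c); (8,2,c); (8,3,c)
spo result:
nodes: 1:vx, 2:vx, 3:vx, 5:vx, 6:tri, 7:tri, 9:vx, 10:vx, 11:vx, 12:tri, 13:tri, 14:tri, 15:tri
edges: (6,2,c); (6,3,c); (6,5,c); (7,1,c); (7,2,c); (7,3,c); (7,5,ck); (12,2,c); (12,9,c); (12,11,c); (13,1,c); (13,9,c); (13,10,c); (14,3,c); (14,10,c); (14,11,c); (15,9,c); (15,10,c); (15,11,c)
dpo result:
nodes: 1:vx, 2:vx, 3:vx, 5:vx, 6:tri, 7:tri, 9:vx, 10:vx, 11:vx, 12:tri, 13:tri, 14:tri, 15:tri
edges: (6,2,c); (6,3,c); (6,5,c); (7,1,c); (7,2,c); (7,3,c); (7,5,ck); (12,2,c); (12,9,c); (12,11,c); (13,1,c); (13,9,c); (13,10,c); (14,3,c); (14,10,c); (14,11,c); (15,9,c); (15,10,c); (15,11,c)


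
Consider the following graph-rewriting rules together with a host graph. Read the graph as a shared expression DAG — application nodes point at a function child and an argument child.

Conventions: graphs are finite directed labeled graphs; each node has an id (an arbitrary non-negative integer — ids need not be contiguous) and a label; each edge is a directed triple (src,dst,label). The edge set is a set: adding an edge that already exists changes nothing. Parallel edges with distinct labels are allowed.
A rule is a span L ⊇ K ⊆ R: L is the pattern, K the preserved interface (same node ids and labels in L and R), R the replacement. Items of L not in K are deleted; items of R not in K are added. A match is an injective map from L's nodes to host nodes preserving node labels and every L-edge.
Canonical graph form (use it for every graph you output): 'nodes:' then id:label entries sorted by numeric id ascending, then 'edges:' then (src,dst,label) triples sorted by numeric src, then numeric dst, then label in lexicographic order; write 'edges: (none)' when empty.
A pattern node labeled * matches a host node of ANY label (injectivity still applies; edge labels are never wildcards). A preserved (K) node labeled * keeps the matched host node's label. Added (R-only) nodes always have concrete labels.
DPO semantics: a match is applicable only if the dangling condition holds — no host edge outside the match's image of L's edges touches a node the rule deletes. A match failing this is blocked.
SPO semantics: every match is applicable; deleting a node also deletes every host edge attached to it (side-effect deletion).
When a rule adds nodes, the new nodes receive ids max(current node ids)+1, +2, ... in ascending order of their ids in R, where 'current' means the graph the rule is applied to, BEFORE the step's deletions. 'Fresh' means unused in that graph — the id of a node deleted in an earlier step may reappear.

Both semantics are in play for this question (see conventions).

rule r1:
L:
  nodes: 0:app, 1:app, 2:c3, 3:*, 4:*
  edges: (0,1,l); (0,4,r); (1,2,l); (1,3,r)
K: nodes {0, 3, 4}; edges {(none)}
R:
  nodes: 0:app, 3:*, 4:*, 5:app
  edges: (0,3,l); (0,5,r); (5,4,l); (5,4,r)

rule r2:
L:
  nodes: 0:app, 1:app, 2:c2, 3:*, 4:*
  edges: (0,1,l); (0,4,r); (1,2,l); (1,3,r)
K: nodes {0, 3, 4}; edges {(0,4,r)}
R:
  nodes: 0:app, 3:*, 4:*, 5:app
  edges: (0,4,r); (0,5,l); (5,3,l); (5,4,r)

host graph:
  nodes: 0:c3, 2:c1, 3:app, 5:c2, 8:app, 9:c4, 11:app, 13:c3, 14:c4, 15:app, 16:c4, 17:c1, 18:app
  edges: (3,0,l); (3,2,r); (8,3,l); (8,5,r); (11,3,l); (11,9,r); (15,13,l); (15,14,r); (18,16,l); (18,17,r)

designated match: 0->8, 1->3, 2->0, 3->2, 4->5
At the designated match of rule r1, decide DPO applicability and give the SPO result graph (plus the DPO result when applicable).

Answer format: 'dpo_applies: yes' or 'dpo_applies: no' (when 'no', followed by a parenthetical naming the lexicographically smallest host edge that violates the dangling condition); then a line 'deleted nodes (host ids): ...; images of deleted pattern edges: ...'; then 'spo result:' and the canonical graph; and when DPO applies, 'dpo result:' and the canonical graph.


dpo_applies: no
(the rule deletes node 3, which keeps host edge (11,3,l) outside the match image — the dangling condition fails, DPO blocks; SPO proceeds and side-deletes such edges)
deleted nodes (host ids): 0, 3; images of deleted pattern edges: (3,0,l); (3,2,r); (8,3,l); (8,5,r)
spo result:
nodes: 2:c1, 5:c2, 8:app, 9:c4, 11:app, 13:c3, 14:c4, 15:app, 16:c4, 17:c1, 18:app, 19:app
edges: (8,2,l); (8,19,r); (11,9,r); (15,13,l); (15,14,r); (18,16,l); (18,17,r); (19,5,l); (19,5,r)


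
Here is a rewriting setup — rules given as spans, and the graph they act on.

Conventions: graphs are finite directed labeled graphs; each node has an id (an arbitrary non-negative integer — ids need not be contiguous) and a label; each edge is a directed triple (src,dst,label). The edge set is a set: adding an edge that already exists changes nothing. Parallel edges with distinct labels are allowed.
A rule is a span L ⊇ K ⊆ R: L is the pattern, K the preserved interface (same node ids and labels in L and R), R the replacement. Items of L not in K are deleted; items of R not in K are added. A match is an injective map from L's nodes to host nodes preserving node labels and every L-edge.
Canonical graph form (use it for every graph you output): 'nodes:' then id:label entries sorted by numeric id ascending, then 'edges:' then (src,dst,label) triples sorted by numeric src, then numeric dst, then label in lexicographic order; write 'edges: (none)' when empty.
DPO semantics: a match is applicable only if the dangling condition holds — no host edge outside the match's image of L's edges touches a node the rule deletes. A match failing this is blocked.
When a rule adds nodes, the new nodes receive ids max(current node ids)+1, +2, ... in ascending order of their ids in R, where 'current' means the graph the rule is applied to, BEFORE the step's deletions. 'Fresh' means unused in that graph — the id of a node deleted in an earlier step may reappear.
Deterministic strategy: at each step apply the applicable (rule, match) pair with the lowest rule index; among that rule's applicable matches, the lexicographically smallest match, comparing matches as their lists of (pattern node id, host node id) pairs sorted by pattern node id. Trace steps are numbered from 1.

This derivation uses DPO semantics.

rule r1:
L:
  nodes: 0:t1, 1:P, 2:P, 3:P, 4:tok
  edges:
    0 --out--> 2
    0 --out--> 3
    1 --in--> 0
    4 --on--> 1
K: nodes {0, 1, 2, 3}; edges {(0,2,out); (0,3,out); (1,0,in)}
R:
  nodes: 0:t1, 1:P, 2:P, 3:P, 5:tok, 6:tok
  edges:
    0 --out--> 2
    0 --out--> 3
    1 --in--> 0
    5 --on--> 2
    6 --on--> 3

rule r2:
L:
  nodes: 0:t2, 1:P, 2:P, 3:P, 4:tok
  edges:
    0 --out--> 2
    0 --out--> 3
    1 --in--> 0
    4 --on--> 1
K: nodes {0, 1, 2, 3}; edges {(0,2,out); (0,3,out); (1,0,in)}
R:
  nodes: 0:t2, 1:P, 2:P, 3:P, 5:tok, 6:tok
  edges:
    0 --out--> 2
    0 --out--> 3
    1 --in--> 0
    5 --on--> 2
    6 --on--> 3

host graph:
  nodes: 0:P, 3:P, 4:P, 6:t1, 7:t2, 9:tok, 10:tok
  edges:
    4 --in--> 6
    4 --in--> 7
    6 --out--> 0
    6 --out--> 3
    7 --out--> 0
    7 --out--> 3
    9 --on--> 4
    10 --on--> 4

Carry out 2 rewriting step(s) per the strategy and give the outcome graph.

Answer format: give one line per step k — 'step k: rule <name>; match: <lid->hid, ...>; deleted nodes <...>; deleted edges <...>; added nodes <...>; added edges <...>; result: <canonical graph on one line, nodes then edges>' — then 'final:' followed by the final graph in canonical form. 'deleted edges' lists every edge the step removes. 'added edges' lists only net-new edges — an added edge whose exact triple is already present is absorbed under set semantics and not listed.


step 1: rule r1; match: 0->6, 1->4, 2->0, 3->3, 4->9; deleted nodes 9; deleted edges (9,4,on); added nodes 11, 12; added edges (11,0,on); (12,3,on); result: nodes: 0:P, 3:P, 4:P, 6:t1, 7:t2, 10:tok, 11:tok, 12:tok edges: (4,6,in); (4,7,in); (6,0,out); (6,3,out); (7,0,out); (7,3,out); (10,4,on); (11,0,on); (12,3,on)
step 2: rule r1; match: 0->6, 1->4, 2->0, 3->3, 4->10; deleted nodes 10; deleted edges (10,4,on); added nodes 13, 14; added edges (13,0,on); (14,3,on); result: nodes: 0:P, 3:P, 4:P, 6:t1, 7:t2, 11:tok, 12:tok, 13:tok, 14:tok edges: (4,6,in); (4,7,in); (6,0,out); (6,3,out); (7,0,out); (7,3,out); (11,0,on); (12,3,on); (13,0,on); (14,3,on)
final:
nodes: 0:P, 3:P, 4:P, 6:t1, 7:t2, 11:tok, 12:tok, 13:tok, 14:tok
edges: (4,6,in); (4,7,in); (6,0,out); (6,3,out); (7,0,out); (7,3,out); (11,0,on); (12,3,on); (13,0,on); (14,3,on)


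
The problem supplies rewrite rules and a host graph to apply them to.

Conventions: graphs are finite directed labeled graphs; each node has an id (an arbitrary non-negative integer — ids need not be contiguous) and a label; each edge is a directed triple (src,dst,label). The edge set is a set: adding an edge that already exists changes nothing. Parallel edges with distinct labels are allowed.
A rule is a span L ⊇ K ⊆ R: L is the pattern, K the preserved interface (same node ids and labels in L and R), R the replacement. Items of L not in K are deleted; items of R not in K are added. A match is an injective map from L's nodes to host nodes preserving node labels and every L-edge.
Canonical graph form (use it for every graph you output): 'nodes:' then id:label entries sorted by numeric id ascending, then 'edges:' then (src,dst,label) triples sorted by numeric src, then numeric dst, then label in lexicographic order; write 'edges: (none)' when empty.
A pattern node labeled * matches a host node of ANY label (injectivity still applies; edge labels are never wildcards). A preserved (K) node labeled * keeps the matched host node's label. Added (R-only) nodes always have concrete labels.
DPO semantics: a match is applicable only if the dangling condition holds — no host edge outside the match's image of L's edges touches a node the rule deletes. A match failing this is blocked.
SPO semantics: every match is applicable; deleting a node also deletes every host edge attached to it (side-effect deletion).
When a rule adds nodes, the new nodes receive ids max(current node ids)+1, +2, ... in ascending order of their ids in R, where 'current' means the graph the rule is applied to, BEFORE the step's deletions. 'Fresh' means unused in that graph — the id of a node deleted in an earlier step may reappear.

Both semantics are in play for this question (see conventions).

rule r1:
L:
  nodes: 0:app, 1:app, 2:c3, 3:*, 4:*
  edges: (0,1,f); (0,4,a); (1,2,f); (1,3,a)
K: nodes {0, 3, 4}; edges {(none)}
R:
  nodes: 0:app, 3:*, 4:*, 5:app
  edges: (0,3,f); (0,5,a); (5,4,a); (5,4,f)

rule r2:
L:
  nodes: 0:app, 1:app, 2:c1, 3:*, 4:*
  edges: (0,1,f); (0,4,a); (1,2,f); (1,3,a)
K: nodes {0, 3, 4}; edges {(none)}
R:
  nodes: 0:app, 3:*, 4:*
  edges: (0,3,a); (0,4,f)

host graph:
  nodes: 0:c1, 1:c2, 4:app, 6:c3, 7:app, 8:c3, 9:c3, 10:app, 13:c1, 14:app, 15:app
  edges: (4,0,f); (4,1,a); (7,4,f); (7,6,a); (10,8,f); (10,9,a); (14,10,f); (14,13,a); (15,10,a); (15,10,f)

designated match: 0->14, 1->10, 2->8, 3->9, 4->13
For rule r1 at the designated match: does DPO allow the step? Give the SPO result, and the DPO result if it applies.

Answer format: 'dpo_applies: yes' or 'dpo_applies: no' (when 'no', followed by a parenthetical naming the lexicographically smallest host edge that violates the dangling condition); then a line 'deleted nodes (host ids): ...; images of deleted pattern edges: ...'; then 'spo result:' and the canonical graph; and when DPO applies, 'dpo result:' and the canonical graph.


dpo_applies: no
(the rule deletes node 10, which keeps host edge (15,10,a) outside the match image — the dangling condition fails, DPO blocks; SPO proceeds and side-deletes such edges)
deleted nodes (host ids): 8, 10; images of deleted pattern edges: (10,8,f); (10,9,a); (14,10,f); (14,13,a)
spo result:
nodes: 0:c1, 1:c2, 4:app, 6:c3, 7:app, 9:c3, 13:c1, 14:app, 15:app, 16:app
edges: (4,0,f); (4,1,a); (7,4,f); (7,6,a); (14,9,f); (14,16,a); (16,13,a); (16,13,f)


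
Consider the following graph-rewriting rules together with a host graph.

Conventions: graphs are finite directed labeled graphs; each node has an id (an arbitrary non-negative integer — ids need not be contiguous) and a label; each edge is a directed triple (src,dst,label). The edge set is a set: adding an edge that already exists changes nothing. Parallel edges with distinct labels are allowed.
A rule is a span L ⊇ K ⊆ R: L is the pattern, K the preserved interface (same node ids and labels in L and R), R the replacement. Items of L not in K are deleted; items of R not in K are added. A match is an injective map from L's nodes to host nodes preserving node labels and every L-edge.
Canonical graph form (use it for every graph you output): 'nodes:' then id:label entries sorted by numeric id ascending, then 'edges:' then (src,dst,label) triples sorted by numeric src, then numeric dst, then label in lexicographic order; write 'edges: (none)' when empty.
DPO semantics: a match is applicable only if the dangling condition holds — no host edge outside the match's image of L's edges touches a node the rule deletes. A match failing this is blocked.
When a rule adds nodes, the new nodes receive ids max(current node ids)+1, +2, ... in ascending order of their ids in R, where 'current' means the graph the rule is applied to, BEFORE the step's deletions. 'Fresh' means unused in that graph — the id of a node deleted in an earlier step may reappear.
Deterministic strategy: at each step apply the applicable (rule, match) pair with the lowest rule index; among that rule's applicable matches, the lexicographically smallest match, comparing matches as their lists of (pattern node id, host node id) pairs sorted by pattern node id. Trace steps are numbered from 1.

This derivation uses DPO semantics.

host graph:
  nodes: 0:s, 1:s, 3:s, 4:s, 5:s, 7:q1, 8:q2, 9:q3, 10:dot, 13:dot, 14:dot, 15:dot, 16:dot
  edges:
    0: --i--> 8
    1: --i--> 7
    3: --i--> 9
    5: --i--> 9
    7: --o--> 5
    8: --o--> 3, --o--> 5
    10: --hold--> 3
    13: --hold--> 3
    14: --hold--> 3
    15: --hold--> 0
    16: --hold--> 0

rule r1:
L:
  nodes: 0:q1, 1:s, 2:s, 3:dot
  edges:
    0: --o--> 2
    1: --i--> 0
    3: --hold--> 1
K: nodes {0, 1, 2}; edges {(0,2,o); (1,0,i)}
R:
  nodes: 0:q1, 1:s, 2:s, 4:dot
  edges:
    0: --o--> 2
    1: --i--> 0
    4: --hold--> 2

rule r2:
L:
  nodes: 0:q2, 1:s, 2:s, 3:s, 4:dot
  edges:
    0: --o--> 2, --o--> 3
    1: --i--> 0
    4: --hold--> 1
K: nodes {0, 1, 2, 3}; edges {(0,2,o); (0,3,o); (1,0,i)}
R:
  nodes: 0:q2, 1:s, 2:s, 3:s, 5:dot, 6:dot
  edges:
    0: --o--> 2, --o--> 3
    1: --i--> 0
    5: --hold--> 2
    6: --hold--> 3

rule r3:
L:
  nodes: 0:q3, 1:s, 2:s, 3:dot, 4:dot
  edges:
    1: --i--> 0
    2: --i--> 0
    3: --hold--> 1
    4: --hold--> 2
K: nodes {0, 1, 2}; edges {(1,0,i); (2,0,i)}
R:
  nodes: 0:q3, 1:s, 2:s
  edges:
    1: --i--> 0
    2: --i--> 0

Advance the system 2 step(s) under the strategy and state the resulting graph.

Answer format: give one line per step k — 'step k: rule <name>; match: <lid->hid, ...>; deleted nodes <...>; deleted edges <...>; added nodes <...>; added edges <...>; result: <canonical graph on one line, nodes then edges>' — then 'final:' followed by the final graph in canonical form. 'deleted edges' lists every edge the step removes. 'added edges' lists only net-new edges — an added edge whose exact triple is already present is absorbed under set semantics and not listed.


step 1: rule r2; match: 0->8, 1->0, 2->3, 3->5, 4->15; deleted nodes 15; deleted edges (15,0,hold); added nodes 17, 18; added edges (17,3,hold); (18,5,hold); result: nodes: 0:s, 1:s, 3:s, 4:s, 5:s, 7:q1, 8:q2, 9:q3, 10:dot, 13:dot, 14:dot, 16:dot, 17:dot, 18:dot edges: (0,8,i); (1,7,i); (3,9,i); (5,9,i); (7,5,o); (8,3,o); (8,5,o); (10,3,hold); (13,3,hold); (14,3,hold); (16,0,hold); (17,3,hold); (18,5,hold)
step 2: rule r2; match: 0->8, 1->0, 2->3, 3->5, 4->16; deleted nodes 16; deleted edges (16,0,hold); added nodes 19, 20; added edges (19,3,hold); (20,5,hold); result: nodes: 0:s, 1:s, 3:s, 4:s, 5:s, 7:q1, 8:q2, 9:q3, 10:dot, 13:dot, 14:dot, 17:dot, 18:dot, 19:dot, 20:dot edges: (0,8,i); (1,7,i); (3,9,i); (5,9,i); (7,5,o); (8,3,o); (8,5,o); (10,3,hold); (13,3,hold); (14,3,hold); (17,3,hold); (18,5,hold); (19,3,hold); (20,5,hold)
final:
nodes: 0:s, 1:s, 3:s, 4:s, 5:s, 7:q1, 8:q2, 9:q3, 10:dot, 13:dot, 14:dot, 17:dot, 18:dot, 19:dot, 20:dot
edges: (0,8,i); (1,7,i); (3,9,i); (5,9,i); (7,5,o); (8,3,o); (8,5,o); (10,3,hold); (13,3,hold); (14,3,hold); (17,3,hold); (18,5,hold); (19,3,hold); (20,5,hold)


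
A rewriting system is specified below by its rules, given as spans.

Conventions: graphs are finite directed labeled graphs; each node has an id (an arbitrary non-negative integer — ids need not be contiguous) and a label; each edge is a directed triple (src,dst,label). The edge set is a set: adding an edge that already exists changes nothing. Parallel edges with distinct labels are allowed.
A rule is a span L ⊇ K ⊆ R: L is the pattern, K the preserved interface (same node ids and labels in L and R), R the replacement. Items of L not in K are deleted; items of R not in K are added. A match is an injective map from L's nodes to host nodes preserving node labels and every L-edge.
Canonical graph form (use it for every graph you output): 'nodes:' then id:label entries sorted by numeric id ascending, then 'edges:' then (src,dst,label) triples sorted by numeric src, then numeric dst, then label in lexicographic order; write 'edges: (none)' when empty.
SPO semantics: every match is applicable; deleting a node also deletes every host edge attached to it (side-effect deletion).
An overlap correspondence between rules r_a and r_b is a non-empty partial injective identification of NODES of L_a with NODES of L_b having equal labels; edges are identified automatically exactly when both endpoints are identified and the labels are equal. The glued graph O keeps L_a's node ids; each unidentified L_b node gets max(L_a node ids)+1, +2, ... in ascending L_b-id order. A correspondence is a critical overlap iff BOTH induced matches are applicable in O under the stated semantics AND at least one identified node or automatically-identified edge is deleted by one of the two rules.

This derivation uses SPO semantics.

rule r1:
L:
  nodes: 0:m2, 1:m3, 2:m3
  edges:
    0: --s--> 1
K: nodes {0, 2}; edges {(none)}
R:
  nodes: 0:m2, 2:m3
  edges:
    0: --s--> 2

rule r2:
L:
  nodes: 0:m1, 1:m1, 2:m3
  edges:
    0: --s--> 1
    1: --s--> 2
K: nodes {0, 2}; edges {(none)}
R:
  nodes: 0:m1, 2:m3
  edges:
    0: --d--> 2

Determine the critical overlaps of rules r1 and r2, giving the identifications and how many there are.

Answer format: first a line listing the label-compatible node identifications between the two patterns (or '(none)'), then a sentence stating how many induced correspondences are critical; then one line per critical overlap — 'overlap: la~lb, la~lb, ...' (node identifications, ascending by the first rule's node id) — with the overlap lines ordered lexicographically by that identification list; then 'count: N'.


label-compatible node identifications between L(r1) and L(r2): 1~2, 2~2
1 of the induced correspondences is a critical overlap of r1 and r2.
overlap: 1~2
count: 1


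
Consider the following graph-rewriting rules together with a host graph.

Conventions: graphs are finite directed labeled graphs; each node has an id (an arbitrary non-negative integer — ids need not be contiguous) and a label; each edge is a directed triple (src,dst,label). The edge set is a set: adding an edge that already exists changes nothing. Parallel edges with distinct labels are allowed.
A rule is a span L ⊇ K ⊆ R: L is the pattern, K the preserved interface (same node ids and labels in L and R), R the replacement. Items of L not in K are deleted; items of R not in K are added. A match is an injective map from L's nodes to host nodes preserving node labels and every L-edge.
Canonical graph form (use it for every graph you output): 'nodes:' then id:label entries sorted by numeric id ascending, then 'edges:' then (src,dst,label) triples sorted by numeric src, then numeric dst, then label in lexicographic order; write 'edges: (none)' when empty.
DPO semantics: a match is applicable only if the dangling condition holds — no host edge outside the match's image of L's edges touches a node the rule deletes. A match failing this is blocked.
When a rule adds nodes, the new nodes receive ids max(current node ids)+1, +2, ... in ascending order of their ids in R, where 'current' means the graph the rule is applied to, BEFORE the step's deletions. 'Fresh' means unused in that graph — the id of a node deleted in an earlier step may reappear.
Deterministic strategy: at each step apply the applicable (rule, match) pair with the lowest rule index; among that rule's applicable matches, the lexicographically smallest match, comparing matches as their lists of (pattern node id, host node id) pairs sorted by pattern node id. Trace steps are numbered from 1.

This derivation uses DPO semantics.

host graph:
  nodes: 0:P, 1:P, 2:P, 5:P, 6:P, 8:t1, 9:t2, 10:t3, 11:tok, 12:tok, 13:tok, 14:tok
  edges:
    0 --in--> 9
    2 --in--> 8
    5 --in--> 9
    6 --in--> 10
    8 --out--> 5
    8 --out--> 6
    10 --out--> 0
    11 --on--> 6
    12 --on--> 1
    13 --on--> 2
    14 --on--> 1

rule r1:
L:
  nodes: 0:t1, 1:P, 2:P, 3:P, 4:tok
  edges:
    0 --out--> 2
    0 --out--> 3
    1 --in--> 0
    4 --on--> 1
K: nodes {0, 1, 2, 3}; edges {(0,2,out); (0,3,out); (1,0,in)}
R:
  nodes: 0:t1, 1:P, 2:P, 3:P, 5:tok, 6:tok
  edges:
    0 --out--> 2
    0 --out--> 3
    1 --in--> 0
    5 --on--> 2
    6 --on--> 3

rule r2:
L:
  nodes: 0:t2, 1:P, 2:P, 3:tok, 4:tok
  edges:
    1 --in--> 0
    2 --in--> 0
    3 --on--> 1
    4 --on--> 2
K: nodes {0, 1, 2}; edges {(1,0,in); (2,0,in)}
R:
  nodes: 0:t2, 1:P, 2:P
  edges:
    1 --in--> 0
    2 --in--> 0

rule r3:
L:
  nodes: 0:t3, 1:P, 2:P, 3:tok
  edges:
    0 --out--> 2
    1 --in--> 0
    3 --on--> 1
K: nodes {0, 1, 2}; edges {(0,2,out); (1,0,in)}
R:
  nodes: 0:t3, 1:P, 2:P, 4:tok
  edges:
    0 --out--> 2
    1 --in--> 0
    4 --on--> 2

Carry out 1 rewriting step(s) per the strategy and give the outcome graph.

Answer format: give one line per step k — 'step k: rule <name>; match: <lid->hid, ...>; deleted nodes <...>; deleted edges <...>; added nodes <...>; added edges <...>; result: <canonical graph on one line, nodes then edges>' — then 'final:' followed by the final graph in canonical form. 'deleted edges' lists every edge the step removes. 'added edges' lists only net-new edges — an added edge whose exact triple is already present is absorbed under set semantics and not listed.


step 1: rule r1; match: 0->8, 1->2, 2->5, 3->6, 4->13; deleted nodes 13; deleted edges (13,2,on); added nodes 15, 16; added edges (15,5,on); (16,6,on); result: nodes: 0:P, 1:P, 2:P, 5:P, 6:P, 8:t1, 9:t2, 10:t3, 11:tok, 12:tok, 14:tok, 15:tok, 16:tok edges: (0,9,in); (2,8,in); (5,9,in); (6,10,in); (8,5,out); (8,6,out); (10,0,out); (11,6,on); (12,1,on); (14,1,on); (15,5,on); (16,6,on)
final:
nodes: 0:P, 1:P, 2:P, 5:P, 6:P, 8:t1, 9:t2, 10:t3, 11:tok, 12:tok, 14:tok, 15:tok, 16:tok
edges: (0,9,in); (2,8,in); (5,9,in); (6,10,in); (8,5,out); (8,6,out); (10,0,out); (11,6,on); (12,1,on); (14,1,on); (15,5,on); (16,6,on)


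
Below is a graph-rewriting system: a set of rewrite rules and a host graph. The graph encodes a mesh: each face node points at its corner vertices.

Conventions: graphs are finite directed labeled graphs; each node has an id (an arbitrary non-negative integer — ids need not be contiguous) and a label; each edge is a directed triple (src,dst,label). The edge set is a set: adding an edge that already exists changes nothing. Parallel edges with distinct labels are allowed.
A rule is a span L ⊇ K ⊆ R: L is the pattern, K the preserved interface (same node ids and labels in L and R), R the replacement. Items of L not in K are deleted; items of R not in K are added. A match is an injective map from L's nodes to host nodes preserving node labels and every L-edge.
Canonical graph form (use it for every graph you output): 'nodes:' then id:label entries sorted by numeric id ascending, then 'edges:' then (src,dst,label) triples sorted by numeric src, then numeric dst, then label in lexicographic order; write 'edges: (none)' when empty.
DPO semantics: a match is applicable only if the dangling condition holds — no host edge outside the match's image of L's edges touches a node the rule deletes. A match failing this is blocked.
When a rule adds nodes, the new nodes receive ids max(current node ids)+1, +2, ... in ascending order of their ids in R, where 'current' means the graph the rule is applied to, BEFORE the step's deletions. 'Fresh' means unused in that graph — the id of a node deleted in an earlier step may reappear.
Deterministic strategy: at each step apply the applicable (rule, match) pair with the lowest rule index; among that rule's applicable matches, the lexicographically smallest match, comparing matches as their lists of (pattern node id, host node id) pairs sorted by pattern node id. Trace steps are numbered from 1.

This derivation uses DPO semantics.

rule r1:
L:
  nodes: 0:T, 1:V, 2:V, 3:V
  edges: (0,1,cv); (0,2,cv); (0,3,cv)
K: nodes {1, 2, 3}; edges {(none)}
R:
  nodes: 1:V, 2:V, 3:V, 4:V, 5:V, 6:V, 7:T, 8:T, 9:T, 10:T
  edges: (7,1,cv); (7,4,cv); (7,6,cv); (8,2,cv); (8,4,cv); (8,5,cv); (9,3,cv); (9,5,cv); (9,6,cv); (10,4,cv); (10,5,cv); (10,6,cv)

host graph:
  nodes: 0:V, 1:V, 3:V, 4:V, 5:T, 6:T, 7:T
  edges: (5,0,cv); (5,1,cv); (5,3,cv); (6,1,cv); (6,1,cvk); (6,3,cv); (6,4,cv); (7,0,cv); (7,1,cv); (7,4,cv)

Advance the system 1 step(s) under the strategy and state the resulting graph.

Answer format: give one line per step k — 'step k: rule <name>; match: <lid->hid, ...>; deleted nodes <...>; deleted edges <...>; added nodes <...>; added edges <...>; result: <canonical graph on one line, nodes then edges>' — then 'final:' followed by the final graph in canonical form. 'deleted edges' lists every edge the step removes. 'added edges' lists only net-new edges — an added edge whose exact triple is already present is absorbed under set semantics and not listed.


step 1: rule r1; match: 0->5, 1->0, 2->1, 3->3; deleted nodes 5; deleted edges (5,0,cv); (5,1,cv); (5,3,cv); added nodes 8, 9, 10, 11, 12, 13, 14; added edges (11,0,cv); (11,8,cv); (11,10,cv); (12,1,cv); (12,8,cv); (12,9,cv); (13,3,cv); (13,9,cv); (13,10,cv); (14,8,cv); (14,9,cv); (14,10,cv); result: nodes: 0:V, 1:V, 3:V, 4:V, 6:T, 7:T, 8:V, 9:V, 10:V, 11:T, 12:T, 13:T, 14:T edges: (6,1,cv); (6,1,cvk); (6,3,cv); (6,4,cv); (7,0,cv); (7,1,cv); (7,4,cv); (11,0,cv); (11,8,cv); (11,10,cv); (12,1,cv); (12,8,cv); (12,9,cv); (13,3,cv); (13,9,cv); (13,10,cv); (14,8,cv); (14,9,cv); (14,10,cv)
final:
nodes: 0:V, 1:V, 3:V, 4:V, 6:T, 7:T, 8:V, 9:V, 10:V, 11:T, 12:T, 13:T, 14:T
edges: (6,1,cv); (6,1,cvk); (6,3,cv); (6,4,cv); (7,0,cv); (7,1,cv); (7,4,cv); (11,0,cv); (11,8,cv); (11,10,cv); (12,1,cv); (12,8,cv); (12,9,cv); (13,3,cv); (13,9,cv); (13,10,cv); (14,8,cv); (14,9,cv); (14,10,cv)


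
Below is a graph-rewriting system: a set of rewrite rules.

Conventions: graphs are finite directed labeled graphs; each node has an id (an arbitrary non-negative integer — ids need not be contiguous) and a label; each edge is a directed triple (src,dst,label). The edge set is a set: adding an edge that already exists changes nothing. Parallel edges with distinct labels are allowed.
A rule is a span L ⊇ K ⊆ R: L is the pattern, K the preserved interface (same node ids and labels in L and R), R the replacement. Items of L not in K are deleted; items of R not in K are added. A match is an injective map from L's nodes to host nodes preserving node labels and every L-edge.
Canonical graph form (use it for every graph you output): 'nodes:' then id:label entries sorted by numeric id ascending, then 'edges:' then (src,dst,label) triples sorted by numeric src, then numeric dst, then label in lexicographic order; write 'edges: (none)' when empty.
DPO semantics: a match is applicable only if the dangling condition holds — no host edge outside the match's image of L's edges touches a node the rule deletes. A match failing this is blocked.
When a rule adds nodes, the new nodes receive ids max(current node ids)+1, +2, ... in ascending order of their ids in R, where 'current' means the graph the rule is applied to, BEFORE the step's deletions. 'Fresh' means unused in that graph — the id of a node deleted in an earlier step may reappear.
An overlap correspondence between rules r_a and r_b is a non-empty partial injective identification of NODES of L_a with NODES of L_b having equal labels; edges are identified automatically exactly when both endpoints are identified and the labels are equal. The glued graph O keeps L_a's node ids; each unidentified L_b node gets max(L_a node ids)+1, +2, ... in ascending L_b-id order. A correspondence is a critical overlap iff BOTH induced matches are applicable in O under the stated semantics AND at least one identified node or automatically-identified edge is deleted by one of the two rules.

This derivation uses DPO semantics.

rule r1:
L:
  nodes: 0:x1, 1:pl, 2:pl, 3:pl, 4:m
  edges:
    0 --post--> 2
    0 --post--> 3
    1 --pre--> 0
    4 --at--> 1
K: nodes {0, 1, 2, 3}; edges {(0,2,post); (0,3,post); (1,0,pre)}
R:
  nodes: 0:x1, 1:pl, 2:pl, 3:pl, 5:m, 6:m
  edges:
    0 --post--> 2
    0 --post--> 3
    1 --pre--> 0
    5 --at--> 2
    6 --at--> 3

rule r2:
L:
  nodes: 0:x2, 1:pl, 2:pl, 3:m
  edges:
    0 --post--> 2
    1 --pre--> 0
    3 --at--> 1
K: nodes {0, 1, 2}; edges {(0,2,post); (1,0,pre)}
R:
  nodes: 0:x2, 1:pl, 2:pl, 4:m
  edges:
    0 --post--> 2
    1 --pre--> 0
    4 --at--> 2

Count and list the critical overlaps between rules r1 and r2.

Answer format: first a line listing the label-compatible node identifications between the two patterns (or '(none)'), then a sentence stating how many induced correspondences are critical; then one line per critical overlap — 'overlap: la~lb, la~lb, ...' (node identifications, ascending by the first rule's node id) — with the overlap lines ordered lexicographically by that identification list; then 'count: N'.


label-compatible node identifications between L(r1) and L(r2): 1~1, 1~2, 2~1, 2~2, 3~1, 3~2, 4~3
3 of the induced correspondences are critical overlaps of r1 and r2.
overlap: 1~1, 2~2, 4~3
overlap: 1~1, 3~2, 4~3
overlap: 1~1, 4~3
count: 3


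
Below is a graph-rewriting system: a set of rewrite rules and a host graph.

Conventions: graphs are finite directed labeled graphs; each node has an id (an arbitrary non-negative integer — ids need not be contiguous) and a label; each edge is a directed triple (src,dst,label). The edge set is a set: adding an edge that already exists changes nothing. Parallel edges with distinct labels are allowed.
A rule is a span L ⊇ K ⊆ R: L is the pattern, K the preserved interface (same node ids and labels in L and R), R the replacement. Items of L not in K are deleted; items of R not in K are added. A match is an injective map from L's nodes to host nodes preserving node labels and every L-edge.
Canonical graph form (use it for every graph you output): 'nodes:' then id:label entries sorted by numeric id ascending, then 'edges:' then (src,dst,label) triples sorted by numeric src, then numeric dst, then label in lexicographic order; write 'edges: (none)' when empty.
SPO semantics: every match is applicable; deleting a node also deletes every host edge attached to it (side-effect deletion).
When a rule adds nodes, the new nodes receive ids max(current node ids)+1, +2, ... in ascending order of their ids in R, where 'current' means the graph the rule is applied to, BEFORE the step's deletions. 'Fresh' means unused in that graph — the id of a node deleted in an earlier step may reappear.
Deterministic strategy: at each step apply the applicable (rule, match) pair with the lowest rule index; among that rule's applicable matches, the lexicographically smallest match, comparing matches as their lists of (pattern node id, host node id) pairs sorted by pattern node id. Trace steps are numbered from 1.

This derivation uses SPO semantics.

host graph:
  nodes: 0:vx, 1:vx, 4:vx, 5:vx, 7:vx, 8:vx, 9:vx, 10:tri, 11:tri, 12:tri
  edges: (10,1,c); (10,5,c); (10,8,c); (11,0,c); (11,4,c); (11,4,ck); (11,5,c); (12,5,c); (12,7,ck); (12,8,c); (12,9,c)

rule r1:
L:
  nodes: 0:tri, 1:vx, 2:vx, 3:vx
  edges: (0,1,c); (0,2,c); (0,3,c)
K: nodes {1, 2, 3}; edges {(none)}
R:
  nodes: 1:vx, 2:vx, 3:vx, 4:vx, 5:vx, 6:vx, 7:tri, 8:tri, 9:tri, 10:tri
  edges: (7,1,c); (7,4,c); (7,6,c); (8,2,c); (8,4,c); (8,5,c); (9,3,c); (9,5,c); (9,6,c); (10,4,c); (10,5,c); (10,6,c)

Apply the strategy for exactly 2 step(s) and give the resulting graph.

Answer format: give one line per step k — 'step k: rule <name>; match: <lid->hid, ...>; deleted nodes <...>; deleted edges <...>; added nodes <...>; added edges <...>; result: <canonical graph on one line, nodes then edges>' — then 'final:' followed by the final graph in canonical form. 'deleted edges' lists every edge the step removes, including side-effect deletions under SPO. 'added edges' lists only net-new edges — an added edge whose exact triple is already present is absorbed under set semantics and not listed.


step 1: rule r1; match: 0->10, 1->1, 2->5, 3->8; deleted nodes 10; deleted edges (10,1,c); (10,5,c); (10,8,c); added nodes 13, 14, 15, 16, 17, 18, 19; added edges (16,1,c); (16,13,c); (16,15,c); (17,5,c); (17,13,c); (17,14,c); (18,8,c); (18,14,c); (18,15,c); (19,13,c); (19,14,c); (19,15,c); result: nodes: 0:vx, 1:vx, 4:vx, 5:vx, 7:vx, 8:vx, 9:vx, 11:tri, 12:tri, 13:vx, 14:vx, 15:vx, 16:tri, 17:tri, 18:tri, 19:tri edges: (11,0,c); (11,4,c); (11,4,ck); (11,5,c); (12,5,c); (12,7,ck); (12,8,c); (12,9,c); (16,1,c); (16,13,c); (16,15,c); (17,5,c); (17,13,c); (17,14,c); (18,8,c); (18,14,c); (18,15,c); (19,13,c); (19,14,c); (19,15,c)
step 2: rule r1; match: 0->11, 1->0, 2->4, 3->5; deleted nodes 11; deleted edges (11,0,c); (11,4,c); (11,4,ck); (11,5,c); added nodes 20, 21, 22, 23, 24, 25, 26; added edges (23,0,c); (23,20,c); (23,22,c); (24,4,c); (24,20,c); (24,21,c); (25,5,c); (25,21,c); (25,22,c); (26,20,c); (26,21,c); (26,22,c); result: nodes: 0:vx, 1:vx, 4:vx, 5:vx, 7:vx, 8:vx, 9:vx, 12:tri, 13:vx, 14:vx, 15:vx, 16:tri, 17:tri, 18:tri, 19:tri, 20:vx, 21:vx, 22:vx, 23:tri, 24:tri, 25:tri, 26:tri edges: (12,5,c); (12,7,ck); (12,8,c); (12,9,c); (16,1,c); (16,13,c); (16,15,c); (17,5,c); (17,13,c); (17,14,c); (18,8,c); (18,14,c); (18,15,c); (19,13,c); (19,14,c); (19,15,c); (23,0,c); (23,20,c); (23,22,c); (24,4,c); (24,20,c); (24,21,c); (25,5,c); (25,21,c); (25,22,c); (26,20,c); (26,21,c); (26,22,c)
final:
nodes: 0:vx, 1:vx, 4:vx, 5:vx, 7:vx, 8:vx, 9:vx, 12:tri, 13:vx, 14:vx, 15:vx, 16:tri, 17:tri, 18:tri, 19:tri, 20:vx, 21:vx, 22:vx, 23:tri, 24:tri, 25:tri, 26:tri
edges: (12,5,c); (12,7,ck); (12,8,c); (12,9,c); (16,1,c); (16,13,c); (16,15,c); (17,5,c); (17,13,c); (17,14,c); (18,8,c); (18,14,c); (18,15,c); (19,13,c); (19,14,c); (19,15,c); (23,0,c); (23,20,c); (23,22,c); (24,4,c); (24,20,c); (24,21,c); (25,5,c); (25,21,c); (25,22,c); (26,20,c); (26,21,c); (26,22,c)


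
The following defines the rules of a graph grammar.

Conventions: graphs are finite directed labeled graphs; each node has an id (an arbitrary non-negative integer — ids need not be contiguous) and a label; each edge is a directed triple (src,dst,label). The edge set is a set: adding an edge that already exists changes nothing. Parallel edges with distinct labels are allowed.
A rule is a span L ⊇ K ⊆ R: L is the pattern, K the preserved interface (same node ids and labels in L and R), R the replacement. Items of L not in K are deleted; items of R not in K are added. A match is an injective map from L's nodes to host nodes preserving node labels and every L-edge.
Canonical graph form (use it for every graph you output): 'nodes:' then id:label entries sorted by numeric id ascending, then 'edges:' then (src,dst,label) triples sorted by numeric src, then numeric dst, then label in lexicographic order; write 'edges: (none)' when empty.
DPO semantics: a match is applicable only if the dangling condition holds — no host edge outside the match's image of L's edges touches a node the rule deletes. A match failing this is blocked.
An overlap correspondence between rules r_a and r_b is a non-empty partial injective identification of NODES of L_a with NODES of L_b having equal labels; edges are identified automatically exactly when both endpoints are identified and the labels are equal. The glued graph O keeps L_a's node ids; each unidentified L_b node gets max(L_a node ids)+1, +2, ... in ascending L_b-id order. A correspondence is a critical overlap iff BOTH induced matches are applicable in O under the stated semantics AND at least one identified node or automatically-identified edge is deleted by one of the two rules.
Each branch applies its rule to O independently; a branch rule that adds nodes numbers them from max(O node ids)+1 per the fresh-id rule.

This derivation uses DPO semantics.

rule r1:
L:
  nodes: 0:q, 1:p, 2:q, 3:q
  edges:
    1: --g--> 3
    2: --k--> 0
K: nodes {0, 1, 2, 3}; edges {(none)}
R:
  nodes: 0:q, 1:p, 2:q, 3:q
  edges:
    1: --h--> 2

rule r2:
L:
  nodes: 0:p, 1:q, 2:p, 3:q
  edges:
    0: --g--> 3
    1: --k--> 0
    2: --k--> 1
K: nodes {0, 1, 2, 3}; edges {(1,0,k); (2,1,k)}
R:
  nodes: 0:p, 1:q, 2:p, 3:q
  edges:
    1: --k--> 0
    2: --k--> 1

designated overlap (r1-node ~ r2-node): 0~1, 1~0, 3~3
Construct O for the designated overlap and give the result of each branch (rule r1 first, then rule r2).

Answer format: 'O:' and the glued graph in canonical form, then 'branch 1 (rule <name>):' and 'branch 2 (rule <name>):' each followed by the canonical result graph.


O:
nodes: 0:q, 1:p, 2:q, 3:q, 4:p
edges: (0,1,k); (1,3,g); (2,0,k); (4,0,k)
branch 1 (rule r1):
nodes: 0:q, 1:p, 2:q, 3:q, 4:p
edges: (0,1,k); (1,2,h); (4,0,k)
branch 2 (rule r2):
nodes: 0:q, 1:p, 2:q, 3:q, 4:p
edges: (0,1,k); (2,0,k); (4,0,k)
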